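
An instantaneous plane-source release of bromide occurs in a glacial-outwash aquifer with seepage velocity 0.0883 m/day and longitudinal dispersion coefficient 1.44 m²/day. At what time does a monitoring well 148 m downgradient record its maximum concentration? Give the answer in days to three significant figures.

1500 days

For the 1D instantaneous-source solution, setting ∂C/∂t = 0 at fixed x gives v²t² + 2Dt − x² = 0, so t = (√(D² + v²x²) − D)/v².
√(D² + v²x²) = √(1.44² + 0.0883² × 148²) = 13.15; v² = 0.00779689.
t = (13.15 − 1.44)/0.00779689 = 1500 days (vs. the pure-advection estimate x/v = 1680 d).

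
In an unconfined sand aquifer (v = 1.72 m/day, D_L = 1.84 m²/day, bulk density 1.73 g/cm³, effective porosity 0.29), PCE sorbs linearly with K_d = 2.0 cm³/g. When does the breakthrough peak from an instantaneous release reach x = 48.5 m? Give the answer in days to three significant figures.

Retardation factor R = 1 + ρ_b·K_d/n = 1 + 1.73 × 2.0/0.29 = 12.93.
Sorption retards both mechanisms: v_R = v/R = 0.1330 m/day, D_R = D/R = 0.1423 m²/day.
Peak time from v_R²t² + 2D_R t − x² = 0: t = (√(D_R² + v_R²x²) − D_R)/v_R².
√(D_R² + v_R²x²) = √(0.1423² + 0.1330² × 48.5²) = 6.452; v_R² = 0.01769.
t = (6.452 − 0.1423)/0.01769 = 357 days.

357 days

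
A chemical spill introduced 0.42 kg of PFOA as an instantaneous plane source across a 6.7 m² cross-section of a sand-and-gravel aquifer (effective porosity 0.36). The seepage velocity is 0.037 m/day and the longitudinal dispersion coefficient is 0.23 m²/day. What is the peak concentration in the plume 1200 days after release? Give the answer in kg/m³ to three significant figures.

0.00296 kg/m³

The peak of an instantaneous 1D plume sits at x = vt; there the Gaussian factor is 1 and C_max = M/(n_e·A·√(4πDt)), where n_e·A is the pore area the mass is dissolved in.
√(4πDt) = √(4π × 0.23 × 1200) = 58.89 m, so C_max = 0.42/(0.36 × 6.7 × 58.89) = 0.00296 kg/m³.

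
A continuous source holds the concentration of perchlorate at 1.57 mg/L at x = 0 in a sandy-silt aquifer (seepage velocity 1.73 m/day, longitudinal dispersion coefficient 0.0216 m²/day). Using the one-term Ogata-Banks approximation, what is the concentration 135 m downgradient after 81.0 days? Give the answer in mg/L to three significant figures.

1.57 mg/L

For a continuous step input, C/C₀ ≈ ½·erfc((x−vt)/(2√(Dt))).
vt = 1.73 × 81.0 = 140.13 m and 2√(Dt) = 2√(0.0216 × 81.0) = 2.645 m.
Argument (x−vt)/(2√(Dt)) = (135 − 140.13)/2.645 = -1.940; ½·erfc(-1.940) = 0.9970.
C = 1.57 × 0.9970 = 1.57 mg/L.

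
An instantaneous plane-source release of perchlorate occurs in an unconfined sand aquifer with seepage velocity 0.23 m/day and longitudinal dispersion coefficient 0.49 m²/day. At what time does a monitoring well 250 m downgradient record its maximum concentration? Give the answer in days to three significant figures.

1080 days

For the 1D instantaneous-source solution, setting ∂C/∂t = 0 at fixed x gives v²t² + 2Dt − x² = 0, so t = (√(D² + v²x²) − D)/v².
√(D² + v²x²) = √(0.49² + 0.23² × 250²) = 57.50; v² = 0.0529.
t = (57.50 − 0.49)/0.0529 = 1080 days (vs. the pure-advection estimate x/v = 1090 d).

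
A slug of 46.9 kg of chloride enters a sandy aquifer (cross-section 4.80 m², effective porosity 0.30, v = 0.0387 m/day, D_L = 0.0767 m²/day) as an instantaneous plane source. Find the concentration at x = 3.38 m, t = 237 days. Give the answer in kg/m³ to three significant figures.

For an instantaneous plane source, C(x,t) = M/(n_e·A·√(4πDt)) · exp(−(x−vt)²/(4Dt)), with n_e·A the pore (flow) area.
Plume center vt = 0.0387 × 237 = 9.1719 m, so the well at 3.38 m is 5.7919 m upgradient of the peak.
√(4πDt) = 15.11 m, giving peak height M/(n_e·A·√(4πDt)) = 46.9/(0.30 × 4.80 × 15.11) = 2.155 kg/m³.
(x−vt)²/(4Dt) = (-5.7919)²/(4 × 0.0767 × 237) = 0.4614; exp(−0.4614) = 0.6304.
C = 2.155 × 0.6304 = 1.36 kg/m³.

1.36 kg/m³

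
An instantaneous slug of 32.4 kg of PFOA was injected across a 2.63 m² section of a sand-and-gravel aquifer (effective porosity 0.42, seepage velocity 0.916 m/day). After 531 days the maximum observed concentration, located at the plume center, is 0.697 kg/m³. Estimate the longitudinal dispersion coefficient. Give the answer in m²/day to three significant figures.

0.265 m²/day

At the plume center C_max = M/(n_e·A·√(4πDt)), so D = M²/(4πt·(n_e·A·C_max)²).
n_e·A·C_max = 0.42 × 2.63 × 0.697 = 0.7699 kg/m.
D = 32.4²/(4π × 531 × 0.7699²) = 0.265 m²/day.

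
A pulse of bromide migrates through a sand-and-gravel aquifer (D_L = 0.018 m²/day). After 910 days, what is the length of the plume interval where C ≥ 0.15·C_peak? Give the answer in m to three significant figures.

22.3 m

The plume is Gaussian with σ = √(2Dt) = √(2 × 0.018 × 910) = 5.724 m.
C/C_peak = exp(−Δx²/(2σ²)) = 0.15 ⇒ Δx = σ·√(−2 ln 0.15) = 5.724 × 1.948 = 11.15 m.
Width = 2Δx = 22.3 m.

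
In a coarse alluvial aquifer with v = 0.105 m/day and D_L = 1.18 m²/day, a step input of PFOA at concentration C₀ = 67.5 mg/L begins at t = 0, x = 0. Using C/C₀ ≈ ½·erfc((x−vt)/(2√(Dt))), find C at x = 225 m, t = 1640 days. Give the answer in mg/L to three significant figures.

13.4 mg/L

For a continuous step input, C/C₀ ≈ ½·erfc((x−vt)/(2√(Dt))).
vt = 0.105 × 1640 = 172.2 m and 2√(Dt) = 2√(1.18 × 1640) = 87.98 m.
Argument (x−vt)/(2√(Dt)) = (225 − 172.2)/87.98 = 0.6001; ½·erfc(0.6001) = 0.1980.
C = 67.5 × 0.1980 = 13.4 mg/L.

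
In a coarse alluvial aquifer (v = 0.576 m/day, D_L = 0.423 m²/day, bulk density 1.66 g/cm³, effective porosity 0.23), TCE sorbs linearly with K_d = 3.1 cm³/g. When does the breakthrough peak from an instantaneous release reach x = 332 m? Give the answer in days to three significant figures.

13400 days

Retardation factor R = 1 + ρ_b·K_d/n = 1 + 1.66 × 3.1/0.23 = 23.37.
Sorption retards both mechanisms: v_R = v/R = 0.02465 m/day, D_R = D/R = 0.01810 m²/day.
Peak time from v_R²t² + 2D_R t − x² = 0: t = (√(D_R² + v_R²x²) − D_R)/v_R².
√(D_R² + v_R²x²) = √(0.01810² + 0.02465² × 332²) = 8.184; v_R² = 0.0006076.
t = (8.184 − 0.01810)/0.0006076 = 13400 days.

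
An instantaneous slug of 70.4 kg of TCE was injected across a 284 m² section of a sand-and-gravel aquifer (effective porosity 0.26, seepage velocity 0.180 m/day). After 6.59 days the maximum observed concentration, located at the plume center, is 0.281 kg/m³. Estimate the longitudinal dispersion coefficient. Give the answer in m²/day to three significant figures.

0.139 m²/day

At the plume center C_max = M/(n_e·A·√(4πDt)), so D = M²/(4πt·(n_e·A·C_max)²).
n_e·A·C_max = 0.26 × 284 × 0.281 = 20.75 kg/m.
D = 70.4²/(4π × 6.59 × 20.75²) = 0.139 m²/day.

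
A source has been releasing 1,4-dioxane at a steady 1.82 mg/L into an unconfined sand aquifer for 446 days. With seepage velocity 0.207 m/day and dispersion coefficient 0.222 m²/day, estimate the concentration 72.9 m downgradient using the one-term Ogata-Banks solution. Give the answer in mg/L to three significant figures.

1.67 mg/L

For a continuous step input, C/C₀ ≈ ½·erfc((x−vt)/(2√(Dt))).
vt = 0.207 × 446 = 92.322 m and 2√(Dt) = 2√(0.222 × 446) = 19.90 m.
Argument (x−vt)/(2√(Dt)) = (72.9 − 92.322)/19.90 = -0.9760; ½·erfc(-0.9760) = 0.9162.
C = 1.82 × 0.9162 = 1.67 mg/L.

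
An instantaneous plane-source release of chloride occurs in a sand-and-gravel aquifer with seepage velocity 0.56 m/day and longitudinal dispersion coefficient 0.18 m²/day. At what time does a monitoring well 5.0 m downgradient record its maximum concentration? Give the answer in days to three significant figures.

For the 1D instantaneous-source solution, setting ∂C/∂t = 0 at fixed x gives v²t² + 2Dt − x² = 0, so t = (√(D² + v²x²) − D)/v².
√(D² + v²x²) = √(0.18² + 0.56² × 5.0²) = 2.806; v² = 0.3136.
t = (2.806 − 0.18)/0.3136 = 8.37 days (vs. the pure-advection estimate x/v = 8.93 d).

8.37 days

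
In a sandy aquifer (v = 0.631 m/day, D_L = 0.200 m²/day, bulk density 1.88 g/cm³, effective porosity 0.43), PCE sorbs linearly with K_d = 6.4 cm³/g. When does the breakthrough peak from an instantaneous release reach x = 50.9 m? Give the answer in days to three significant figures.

2320 days

Retardation factor R = 1 + ρ_b·K_d/n = 1 + 1.88 × 6.4/0.43 = 28.98.
Sorption retards both mechanisms: v_R = v/R = 0.02177 m/day, D_R = D/R = 0.006901 m²/day.
Peak time from v_R²t² + 2D_R t − x² = 0: t = (√(D_R² + v_R²x²) − D_R)/v_R².
√(D_R² + v_R²x²) = √(0.006901² + 0.02177² × 50.9²) = 1.108; v_R² = 0.0004739.
t = (1.108 − 0.006901)/0.0004739 = 2320 days.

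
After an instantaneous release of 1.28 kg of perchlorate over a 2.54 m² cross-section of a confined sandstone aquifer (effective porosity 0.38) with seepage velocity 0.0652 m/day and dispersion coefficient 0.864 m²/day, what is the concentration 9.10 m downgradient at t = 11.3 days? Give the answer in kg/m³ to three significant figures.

0.0200 kg/m³

For an instantaneous plane source, C(x,t) = M/(n_e·A·√(4πDt)) · exp(−(x−vt)²/(4Dt)), with n_e·A the pore (flow) area.
Plume center vt = 0.0652 × 11.3 = 0.73676 m, so the well at 9.10 m is 8.36324 m downgradient of the peak.
√(4πDt) = 11.08 m, giving peak height M/(n_e·A·√(4πDt)) = 1.28/(0.38 × 2.54 × 11.08) = 0.1197 kg/m³.
(x−vt)²/(4Dt) = (8.36324)²/(4 × 0.864 × 11.3) = 1.791; exp(−1.791) = 0.1668.
C = 0.1197 × 0.1668 = 0.0200 kg/m³.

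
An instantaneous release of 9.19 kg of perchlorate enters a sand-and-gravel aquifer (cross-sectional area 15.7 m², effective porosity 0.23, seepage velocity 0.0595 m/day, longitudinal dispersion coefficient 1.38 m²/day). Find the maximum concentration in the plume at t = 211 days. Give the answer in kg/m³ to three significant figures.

0.0421 kg/m³

The peak of an instantaneous 1D plume sits at x = vt; there the Gaussian factor is 1 and C_max = M/(n_e·A·√(4πDt)), where n_e·A is the pore area the mass is dissolved in.
√(4πDt) = √(4π × 1.38 × 211) = 60.49 m, so C_max = 9.19/(0.23 × 15.7 × 60.49) = 0.0421 kg/m³.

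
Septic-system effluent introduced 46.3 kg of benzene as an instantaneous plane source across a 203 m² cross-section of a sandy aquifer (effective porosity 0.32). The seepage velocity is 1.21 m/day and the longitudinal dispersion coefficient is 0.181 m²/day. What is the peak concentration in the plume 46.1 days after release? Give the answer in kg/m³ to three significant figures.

0.0696 kg/m³

The peak of an instantaneous 1D plume sits at x = vt; there the Gaussian factor is 1 and C_max = M/(n_e·A·√(4πDt)), where n_e·A is the pore area the mass is dissolved in.
√(4πDt) = √(4π × 0.181 × 46.1) = 10.24 m, so C_max = 46.3/(0.32 × 203 × 10.24) = 0.0696 kg/m³.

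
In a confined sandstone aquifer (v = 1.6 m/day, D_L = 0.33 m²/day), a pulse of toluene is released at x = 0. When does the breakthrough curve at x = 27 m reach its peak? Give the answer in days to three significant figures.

16.7 days

For the 1D instantaneous-source solution, setting ∂C/∂t = 0 at fixed x gives v²t² + 2Dt − x² = 0, so t = (√(D² + v²x²) − D)/v².
√(D² + v²x²) = √(0.33² + 1.6² × 27²) = 43.20; v² = 2.56.
t = (43.20 − 0.33)/2.56 = 16.7 days (vs. the pure-advection estimate x/v = 16.9 d).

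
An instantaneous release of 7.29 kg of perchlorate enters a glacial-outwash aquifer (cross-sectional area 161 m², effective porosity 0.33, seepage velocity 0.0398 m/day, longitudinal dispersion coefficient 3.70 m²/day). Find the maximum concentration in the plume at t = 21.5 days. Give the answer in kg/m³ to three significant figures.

The peak of an instantaneous 1D plume sits at x = vt; there the Gaussian factor is 1 and C_max = M/(n_e·A·√(4πDt)), where n_e·A is the pore area the mass is dissolved in.
√(4πDt) = √(4π × 3.70 × 21.5) = 31.62 m, so C_max = 7.29/(0.33 × 161 × 31.62) = 0.00434 kg/m³.

0.00434 kg/m³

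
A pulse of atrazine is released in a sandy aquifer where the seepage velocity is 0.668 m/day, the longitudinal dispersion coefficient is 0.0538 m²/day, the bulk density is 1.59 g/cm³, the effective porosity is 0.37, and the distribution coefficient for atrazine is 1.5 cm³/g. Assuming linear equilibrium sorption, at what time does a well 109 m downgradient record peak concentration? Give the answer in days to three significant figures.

Retardation factor R = 1 + ρ_b·K_d/n = 1 + 1.59 × 1.5/0.37 = 7.446.
Sorption retards both mechanisms: v_R = v/R = 0.08971 m/day, D_R = D/R = 0.007225 m²/day.
Peak time from v_R²t² + 2D_R t − x² = 0: t = (√(D_R² + v_R²x²) − D_R)/v_R².
√(D_R² + v_R²x²) = √(0.007225² + 0.08971² × 109²) = 9.778; v_R² = 0.008048.
t = (9.778 − 0.007225)/0.008048 = 1210 days.

1210 days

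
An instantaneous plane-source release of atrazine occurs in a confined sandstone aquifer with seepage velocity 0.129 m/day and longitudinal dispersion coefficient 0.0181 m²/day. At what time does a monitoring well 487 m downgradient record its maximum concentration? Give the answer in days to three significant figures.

For the 1D instantaneous-source solution, setting ∂C/∂t = 0 at fixed x gives v²t² + 2Dt − x² = 0, so t = (√(D² + v²x²) − D)/v².
√(D² + v²x²) = √(0.0181² + 0.129² × 487²) = 62.82; v² = 0.016641.
t = (62.82 − 0.0181)/0.016641 = 3770 days (vs. the pure-advection estimate x/v = 3780 d).

3770 days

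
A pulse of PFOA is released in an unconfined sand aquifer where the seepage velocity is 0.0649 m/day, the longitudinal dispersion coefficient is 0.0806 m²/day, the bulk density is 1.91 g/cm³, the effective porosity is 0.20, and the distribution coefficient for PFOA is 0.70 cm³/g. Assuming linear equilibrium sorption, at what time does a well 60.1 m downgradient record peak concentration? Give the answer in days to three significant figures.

Retardation factor R = 1 + ρ_b·K_d/n = 1 + 1.91 × 0.70/0.20 = 7.685.
Sorption retards both mechanisms: v_R = v/R = 0.008445 m/day, D_R = D/R = 0.01049 m²/day.
Peak time from v_R²t² + 2D_R t − x² = 0: t = (√(D_R² + v_R²x²) − D_R)/v_R².
√(D_R² + v_R²x²) = √(0.01049² + 0.008445² × 60.1²) = 0.5077; v_R² = 7.132e-05.
t = (0.5077 − 0.01049)/7.132e-05 = 6970 days.

6970 days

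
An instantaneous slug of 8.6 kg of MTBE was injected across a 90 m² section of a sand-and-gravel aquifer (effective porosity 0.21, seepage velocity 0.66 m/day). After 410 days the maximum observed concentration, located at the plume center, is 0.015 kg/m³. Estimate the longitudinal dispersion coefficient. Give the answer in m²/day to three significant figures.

At the plume center C_max = M/(n_e·A·√(4πDt)), so D = M²/(4πt·(n_e·A·C_max)²).
n_e·A·C_max = 0.21 × 90 × 0.015 = 0.2835 kg/m.
D = 8.6²/(4π × 410 × 0.2835²) = 0.179 m²/day.

0.179 m²/day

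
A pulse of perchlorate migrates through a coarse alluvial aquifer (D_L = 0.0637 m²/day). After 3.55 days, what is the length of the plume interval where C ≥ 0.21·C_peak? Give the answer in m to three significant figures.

The plume is Gaussian with σ = √(2Dt) = √(2 × 0.0637 × 3.55) = 0.6725 m.
C/C_peak = exp(−Δx²/(2σ²)) = 0.21 ⇒ Δx = σ·√(−2 ln 0.21) = 0.6725 × 1.767 = 1.188 m.
Width = 2Δx = 2.38 m.

2.38 m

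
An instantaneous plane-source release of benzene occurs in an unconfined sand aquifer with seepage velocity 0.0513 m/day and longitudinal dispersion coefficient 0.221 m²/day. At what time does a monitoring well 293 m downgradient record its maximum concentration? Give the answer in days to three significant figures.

5630 days

For the 1D instantaneous-source solution, setting ∂C/∂t = 0 at fixed x gives v²t² + 2Dt − x² = 0, so t = (√(D² + v²x²) − D)/v².
√(D² + v²x²) = √(0.221² + 0.0513² × 293²) = 15.03; v² = 0.00263169.
t = (15.03 − 0.221)/0.00263169 = 5630 days (vs. the pure-advection estimate x/v = 5710 d).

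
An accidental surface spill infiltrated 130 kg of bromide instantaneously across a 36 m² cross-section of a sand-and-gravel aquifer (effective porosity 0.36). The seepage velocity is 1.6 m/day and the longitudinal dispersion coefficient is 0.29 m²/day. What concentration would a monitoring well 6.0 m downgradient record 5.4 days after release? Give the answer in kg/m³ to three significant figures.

0.743 kg/m³

For an instantaneous plane source, C(x,t) = M/(n_e·A·√(4πDt)) · exp(−(x−vt)²/(4Dt)), with n_e·A the pore (flow) area.
Plume center vt = 1.6 × 5.4 = 8.64 m, so the well at 6.0 m is 2.64 m upgradient of the peak.
√(4πDt) = 4.436 m, giving peak height M/(n_e·A·√(4πDt)) = 130/(0.36 × 36 × 4.436) = 2.261 kg/m³.
(x−vt)²/(4Dt) = (-2.64)²/(4 × 0.29 × 5.4) = 1.113; exp(−1.113) = 0.3286.
C = 2.261 × 0.3286 = 0.743 kg/m³.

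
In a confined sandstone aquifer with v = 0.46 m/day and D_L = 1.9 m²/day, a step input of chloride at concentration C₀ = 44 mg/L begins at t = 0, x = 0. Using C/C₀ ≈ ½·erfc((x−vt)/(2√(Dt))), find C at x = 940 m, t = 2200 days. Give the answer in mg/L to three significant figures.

34.5 mg/L

For a continuous step input, C/C₀ ≈ ½·erfc((x−vt)/(2√(Dt))).
vt = 0.46 × 2200 = 1012 m and 2√(Dt) = 2√(1.9 × 2200) = 129.3 m.
Argument (x−vt)/(2√(Dt)) = (940 − 1012)/129.3 = -0.5568; ½·erfc(-0.5568) = 0.7845.
C = 44 × 0.7845 = 34.5 mg/L.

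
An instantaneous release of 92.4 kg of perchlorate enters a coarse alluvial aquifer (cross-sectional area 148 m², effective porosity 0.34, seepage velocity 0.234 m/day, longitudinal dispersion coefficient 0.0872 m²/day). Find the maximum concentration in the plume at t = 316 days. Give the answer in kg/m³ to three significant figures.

0.0987 kg/m³

The peak of an instantaneous 1D plume sits at x = vt; there the Gaussian factor is 1 and C_max = M/(n_e·A·√(4πDt)), where n_e·A is the pore area the mass is dissolved in.
√(4πDt) = √(4π × 0.0872 × 316) = 18.61 m, so C_max = 92.4/(0.34 × 148 × 18.61) = 0.0987 kg/m³.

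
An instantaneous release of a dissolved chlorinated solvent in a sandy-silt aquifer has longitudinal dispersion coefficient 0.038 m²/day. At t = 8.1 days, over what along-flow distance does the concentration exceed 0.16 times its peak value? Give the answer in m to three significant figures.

The plume is Gaussian with σ = √(2Dt) = √(2 × 0.038 × 8.1) = 0.7846 m.
C/C_peak = exp(−Δx²/(2σ²)) = 0.16 ⇒ Δx = σ·√(−2 ln 0.16) = 0.7846 × 1.914 = 1.502 m.
Width = 2Δx = 3.00 m.

3.00 m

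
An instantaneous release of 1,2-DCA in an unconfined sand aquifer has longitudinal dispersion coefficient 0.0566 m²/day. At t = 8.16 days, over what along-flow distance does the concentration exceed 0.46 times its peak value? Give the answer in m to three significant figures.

2.40 m

The plume is Gaussian with σ = √(2Dt) = √(2 × 0.0566 × 8.16) = 0.9611 m.
C/C_peak = exp(−Δx²/(2σ²)) = 0.46 ⇒ Δx = σ·√(−2 ln 0.46) = 0.9611 × 1.246 = 1.198 m.
Width = 2Δx = 2.40 m.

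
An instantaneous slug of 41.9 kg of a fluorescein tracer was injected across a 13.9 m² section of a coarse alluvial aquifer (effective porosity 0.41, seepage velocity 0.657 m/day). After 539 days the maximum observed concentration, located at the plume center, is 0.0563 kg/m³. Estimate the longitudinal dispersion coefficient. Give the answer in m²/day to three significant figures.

At the plume center C_max = M/(n_e·A·√(4πDt)), so D = M²/(4πt·(n_e·A·C_max)²).
n_e·A·C_max = 0.41 × 13.9 × 0.0563 = 0.3209 kg/m.
D = 41.9²/(4π × 539 × 0.3209²) = 2.52 m²/day.

2.52 m²/day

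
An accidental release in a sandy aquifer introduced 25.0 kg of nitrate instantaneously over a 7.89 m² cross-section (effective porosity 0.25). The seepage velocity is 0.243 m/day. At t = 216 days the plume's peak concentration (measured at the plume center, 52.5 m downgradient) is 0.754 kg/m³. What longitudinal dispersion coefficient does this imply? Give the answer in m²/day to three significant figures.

At the plume center C_max = M/(n_e·A·√(4πDt)), so D = M²/(4πt·(n_e·A·C_max)²).
n_e·A·C_max = 0.25 × 7.89 × 0.754 = 1.487 kg/m.
D = 25.0²/(4π × 216 × 1.487²) = 0.104 m²/day.

0.104 m²/day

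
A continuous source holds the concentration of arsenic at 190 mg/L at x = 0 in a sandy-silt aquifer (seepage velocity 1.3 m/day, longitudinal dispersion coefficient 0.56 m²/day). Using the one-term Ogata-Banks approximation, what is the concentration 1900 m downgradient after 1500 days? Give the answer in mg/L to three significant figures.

169 mg/L

For a continuous step input, C/C₀ ≈ ½·erfc((x−vt)/(2√(Dt))).
vt = 1.3 × 1500 = 1950 m and 2√(Dt) = 2√(0.56 × 1500) = 57.97 m.
Argument (x−vt)/(2√(Dt)) = (1900 − 1950)/57.97 = -0.8625; ½·erfc(-0.8625) = 0.8887.
C = 190 × 0.8887 = 169 mg/L.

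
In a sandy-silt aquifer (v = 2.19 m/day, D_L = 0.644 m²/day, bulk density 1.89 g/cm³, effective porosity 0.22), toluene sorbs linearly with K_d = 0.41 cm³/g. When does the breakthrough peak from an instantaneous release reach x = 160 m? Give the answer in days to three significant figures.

Retardation factor R = 1 + ρ_b·K_d/n = 1 + 1.89 × 0.41/0.22 = 4.522.
Sorption retards both mechanisms: v_R = v/R = 0.4843 m/day, D_R = D/R = 0.1424 m²/day.
Peak time from v_R²t² + 2D_R t − x² = 0: t = (√(D_R² + v_R²x²) − D_R)/v_R².
√(D_R² + v_R²x²) = √(0.1424² + 0.4843² × 160²) = 77.49; v_R² = 0.2345.
t = (77.49 − 0.1424)/0.2345 = 330 days.

330 days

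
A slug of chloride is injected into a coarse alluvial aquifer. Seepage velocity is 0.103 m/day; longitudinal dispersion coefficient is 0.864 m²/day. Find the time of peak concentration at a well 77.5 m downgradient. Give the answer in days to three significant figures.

675 days

For the 1D instantaneous-source solution, setting ∂C/∂t = 0 at fixed x gives v²t² + 2Dt − x² = 0, so t = (√(D² + v²x²) − D)/v².
√(D² + v²x²) = √(0.864² + 0.103² × 77.5²) = 8.029; v² = 0.010609.
t = (8.029 − 0.864)/0.010609 = 675 days (vs. the pure-advection estimate x/v = 752 d).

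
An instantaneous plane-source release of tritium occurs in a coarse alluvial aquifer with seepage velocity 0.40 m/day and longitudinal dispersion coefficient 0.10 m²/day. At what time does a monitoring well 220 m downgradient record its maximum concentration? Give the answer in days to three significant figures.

For the 1D instantaneous-source solution, setting ∂C/∂t = 0 at fixed x gives v²t² + 2Dt − x² = 0, so t = (√(D² + v²x²) − D)/v².
√(D² + v²x²) = √(0.10² + 0.40² × 220²) = 88.00; v² = 0.16.
t = (88.00 − 0.10)/0.16 = 549 days (vs. the pure-advection estimate x/v = 550 d).

549 days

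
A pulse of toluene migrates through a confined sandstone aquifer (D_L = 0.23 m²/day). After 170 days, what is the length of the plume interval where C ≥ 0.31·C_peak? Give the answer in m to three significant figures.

The plume is Gaussian with σ = √(2Dt) = √(2 × 0.23 × 170) = 8.843 m.
C/C_peak = exp(−Δx²/(2σ²)) = 0.31 ⇒ Δx = σ·√(−2 ln 0.31) = 8.843 × 1.530 = 13.53 m.
Width = 2Δx = 27.1 m.

27.1 m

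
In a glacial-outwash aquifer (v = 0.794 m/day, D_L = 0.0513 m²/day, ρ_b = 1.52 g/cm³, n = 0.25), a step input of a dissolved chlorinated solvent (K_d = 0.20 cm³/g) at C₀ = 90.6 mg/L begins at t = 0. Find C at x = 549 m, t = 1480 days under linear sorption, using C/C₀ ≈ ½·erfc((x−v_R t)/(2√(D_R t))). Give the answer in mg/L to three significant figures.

Retardation factor R = 1 + ρ_b·K_d/n = 1 + 1.52 × 0.20/0.25 = 2.216.
Sorption retards both mechanisms: v_R = v/R = 0.3583 m/day, D_R = D/R = 0.02315 m²/day.
v_R·t = 0.3583 × 1480 = 530.284 m; 2√(D_R t) = 11.71 m; argument = (549 − 530.284)/11.71 = 1.598.
C = C₀ × ½·erfc(1.598) = 90.6 × 0.01191 = 1.08 mg/L.

1.08 mg/L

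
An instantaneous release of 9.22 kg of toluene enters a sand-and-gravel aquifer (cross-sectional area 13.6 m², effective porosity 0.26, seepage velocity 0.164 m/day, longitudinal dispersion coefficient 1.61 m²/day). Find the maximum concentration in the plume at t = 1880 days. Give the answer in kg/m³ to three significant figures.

0.0134 kg/m³

The peak of an instantaneous 1D plume sits at x = vt; there the Gaussian factor is 1 and C_max = M/(n_e·A·√(4πDt)), where n_e·A is the pore area the mass is dissolved in.
√(4πDt) = √(4π × 1.61 × 1880) = 195.0 m, so C_max = 9.22/(0.26 × 13.6 × 195.0) = 0.0134 kg/m³.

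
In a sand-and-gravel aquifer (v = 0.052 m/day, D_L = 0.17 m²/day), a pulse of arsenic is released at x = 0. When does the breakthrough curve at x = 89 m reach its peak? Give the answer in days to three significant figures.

For the 1D instantaneous-source solution, setting ∂C/∂t = 0 at fixed x gives v²t² + 2Dt − x² = 0, so t = (√(D² + v²x²) − D)/v².
√(D² + v²x²) = √(0.17² + 0.052² × 89²) = 4.631; v² = 0.002704.
t = (4.631 − 0.17)/0.002704 = 1650 days (vs. the pure-advection estimate x/v = 1710 d).

1650 days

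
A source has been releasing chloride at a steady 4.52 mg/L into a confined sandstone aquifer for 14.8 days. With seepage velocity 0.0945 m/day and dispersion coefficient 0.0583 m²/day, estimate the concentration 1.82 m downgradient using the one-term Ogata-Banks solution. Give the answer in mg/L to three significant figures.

1.69 mg/L

For a continuous step input, C/C₀ ≈ ½·erfc((x−vt)/(2√(Dt))).
vt = 0.0945 × 14.8 = 1.3986 m and 2√(Dt) = 2√(0.0583 × 14.8) = 1.858 m.
Argument (x−vt)/(2√(Dt)) = (1.82 − 1.3986)/1.858 = 0.2268; ½·erfc(0.2268) = 0.3742.
C = 4.52 × 0.3742 = 1.69 mg/L.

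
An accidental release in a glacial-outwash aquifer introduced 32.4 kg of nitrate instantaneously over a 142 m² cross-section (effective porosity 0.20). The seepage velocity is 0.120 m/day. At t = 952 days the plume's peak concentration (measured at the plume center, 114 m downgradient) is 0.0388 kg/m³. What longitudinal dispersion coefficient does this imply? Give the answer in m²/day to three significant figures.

At the plume center C_max = M/(n_e·A·√(4πDt)), so D = M²/(4πt·(n_e·A·C_max)²).
n_e·A·C_max = 0.20 × 142 × 0.0388 = 1.102 kg/m.
D = 32.4²/(4π × 952 × 1.102²) = 0.0723 m²/day.

0.0723 m²/day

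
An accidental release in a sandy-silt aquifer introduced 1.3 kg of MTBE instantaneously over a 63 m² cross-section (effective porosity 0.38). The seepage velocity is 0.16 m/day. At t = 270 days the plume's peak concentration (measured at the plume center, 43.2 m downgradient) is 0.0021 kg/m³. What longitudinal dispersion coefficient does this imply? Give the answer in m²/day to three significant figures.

At the plume center C_max = M/(n_e·A·√(4πDt)), so D = M²/(4πt·(n_e·A·C_max)²).
n_e·A·C_max = 0.38 × 63 × 0.0021 = 0.05027 kg/m.
D = 1.3²/(4π × 270 × 0.05027²) = 0.197 m²/day.

0.197 m²/day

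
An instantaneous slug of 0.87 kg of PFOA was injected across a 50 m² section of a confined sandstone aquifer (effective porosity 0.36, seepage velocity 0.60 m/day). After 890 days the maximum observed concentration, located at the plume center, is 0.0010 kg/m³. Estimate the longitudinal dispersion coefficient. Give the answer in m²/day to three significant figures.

0.209 m²/day

At the plume center C_max = M/(n_e·A·√(4πDt)), so D = M²/(4πt·(n_e·A·C_max)²).
n_e·A·C_max = 0.36 × 50 × 0.0010 = 0.01800 kg/m.
D = 0.87²/(4π × 890 × 0.01800²) = 0.209 m²/day.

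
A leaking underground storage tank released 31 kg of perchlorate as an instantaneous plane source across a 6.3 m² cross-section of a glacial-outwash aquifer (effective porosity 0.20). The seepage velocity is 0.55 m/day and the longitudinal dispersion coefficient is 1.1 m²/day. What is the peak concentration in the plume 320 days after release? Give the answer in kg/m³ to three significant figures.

0.370 kg/m³

The peak of an instantaneous 1D plume sits at x = vt; there the Gaussian factor is 1 and C_max = M/(n_e·A·√(4πDt)), where n_e·A is the pore area the mass is dissolved in.
√(4πDt) = √(4π × 1.1 × 320) = 66.51 m, so C_max = 31/(0.20 × 6.3 × 66.51) = 0.370 kg/m³.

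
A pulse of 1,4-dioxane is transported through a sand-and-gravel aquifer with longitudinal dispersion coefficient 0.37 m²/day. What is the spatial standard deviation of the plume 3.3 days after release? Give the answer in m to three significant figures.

1.56 m

Dispersive spreading gives a Gaussian with σ² = 2Dt; advection only shifts the center.
σ = √(2 × 0.37 × 3.3) = 1.56 m.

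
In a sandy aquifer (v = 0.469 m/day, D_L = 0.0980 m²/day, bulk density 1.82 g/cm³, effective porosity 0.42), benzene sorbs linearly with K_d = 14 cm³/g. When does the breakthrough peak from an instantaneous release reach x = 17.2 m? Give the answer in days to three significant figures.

Retardation factor R = 1 + ρ_b·K_d/n = 1 + 1.82 × 14/0.42 = 61.67.
Sorption retards both mechanisms: v_R = v/R = 0.007605 m/day, D_R = D/R = 0.001589 m²/day.
Peak time from v_R²t² + 2D_R t − x² = 0: t = (√(D_R² + v_R²x²) − D_R)/v_R².
√(D_R² + v_R²x²) = √(0.001589² + 0.007605² × 17.2²) = 0.1308; v_R² = 5.784e-05.
t = (0.1308 − 0.001589)/5.784e-05 = 2230 days.

2230 days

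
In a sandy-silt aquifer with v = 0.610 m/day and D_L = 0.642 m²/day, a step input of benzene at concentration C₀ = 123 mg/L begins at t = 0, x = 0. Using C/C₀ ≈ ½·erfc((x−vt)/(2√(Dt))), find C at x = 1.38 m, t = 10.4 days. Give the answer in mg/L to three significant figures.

For a continuous step input, C/C₀ ≈ ½·erfc((x−vt)/(2√(Dt))).
vt = 0.610 × 10.4 = 6.344 m and 2√(Dt) = 2√(0.642 × 10.4) = 5.168 m.
Argument (x−vt)/(2√(Dt)) = (1.38 − 6.344)/5.168 = -0.9605; ½·erfc(-0.9605) = 0.9128.
C = 123 × 0.9128 = 112 mg/L.

112 mg/L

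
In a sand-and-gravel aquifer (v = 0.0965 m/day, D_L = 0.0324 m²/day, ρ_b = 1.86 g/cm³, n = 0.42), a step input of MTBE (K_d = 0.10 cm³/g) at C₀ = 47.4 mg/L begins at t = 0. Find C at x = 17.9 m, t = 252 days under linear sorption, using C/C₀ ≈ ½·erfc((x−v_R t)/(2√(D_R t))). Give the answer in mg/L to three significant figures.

Retardation factor R = 1 + ρ_b·K_d/n = 1 + 1.86 × 0.10/0.42 = 1.443.
Sorption retards both mechanisms: v_R = v/R = 0.06687 m/day, D_R = D/R = 0.02245 m²/day.
v_R·t = 0.06687 × 252 = 16.85124 m; 2√(D_R t) = 4.757 m; argument = (17.9 − 16.85124)/4.757 = 0.2205.
C = C₀ × ½·erfc(0.2205) = 47.4 × 0.3776 = 17.9 mg/L.

17.9 mg/L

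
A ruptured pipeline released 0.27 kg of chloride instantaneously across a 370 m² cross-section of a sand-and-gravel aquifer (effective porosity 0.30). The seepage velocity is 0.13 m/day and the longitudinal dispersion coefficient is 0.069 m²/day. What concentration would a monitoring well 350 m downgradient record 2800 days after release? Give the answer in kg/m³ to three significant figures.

3.83e-05 kg/m³

For an instantaneous plane source, C(x,t) = M/(n_e·A·√(4πDt)) · exp(−(x−vt)²/(4Dt)), with n_e·A the pore (flow) area.
Plume center vt = 0.13 × 2800 = 364 m, so the well at 350 m is 14 m upgradient of the peak.
√(4πDt) = 49.27 m, giving peak height M/(n_e·A·√(4πDt)) = 0.27/(0.30 × 370 × 49.27) = 4.937e-05 kg/m³.
(x−vt)²/(4Dt) = (-14)²/(4 × 0.069 × 2800) = 0.2536; exp(−0.2536) = 0.7760.
C = 4.937e-05 × 0.7760 = 3.83e-05 kg/m³.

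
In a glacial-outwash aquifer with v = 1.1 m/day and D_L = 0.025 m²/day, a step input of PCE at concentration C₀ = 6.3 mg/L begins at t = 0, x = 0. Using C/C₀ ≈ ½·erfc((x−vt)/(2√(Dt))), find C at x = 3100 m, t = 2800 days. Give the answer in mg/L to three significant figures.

For a continuous step input, C/C₀ ≈ ½·erfc((x−vt)/(2√(Dt))).
vt = 1.1 × 2800 = 3080 m and 2√(Dt) = 2√(0.025 × 2800) = 16.73 m.
Argument (x−vt)/(2√(Dt)) = (3100 − 3080)/16.73 = 1.195; ½·erfc(1.195) = 0.04552.
C = 6.3 × 0.04552 = 0.287 mg/L.

0.287 mg/L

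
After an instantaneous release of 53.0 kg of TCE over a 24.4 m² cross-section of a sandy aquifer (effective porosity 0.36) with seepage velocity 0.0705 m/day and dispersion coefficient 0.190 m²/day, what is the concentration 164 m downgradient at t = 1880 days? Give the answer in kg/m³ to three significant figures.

For an instantaneous plane source, C(x,t) = M/(n_e·A·√(4πDt)) · exp(−(x−vt)²/(4Dt)), with n_e·A the pore (flow) area.
Plume center vt = 0.0705 × 1880 = 132.54 m, so the well at 164 m is 31.46 m downgradient of the peak.
√(4πDt) = 67.00 m, giving peak height M/(n_e·A·√(4πDt)) = 53.0/(0.36 × 24.4 × 67.00) = 0.09006 kg/m³.
(x−vt)²/(4Dt) = (31.46)²/(4 × 0.190 × 1880) = 0.6927; exp(−0.6927) = 0.5002.
C = 0.09006 × 0.5002 = 0.0450 kg/m³.

0.0450 kg/m³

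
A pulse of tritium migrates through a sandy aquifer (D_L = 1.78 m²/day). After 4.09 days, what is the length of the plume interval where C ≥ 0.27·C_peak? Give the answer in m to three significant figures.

12.3 m

The plume is Gaussian with σ = √(2Dt) = √(2 × 1.78 × 4.09) = 3.816 m.
C/C_peak = exp(−Δx²/(2σ²)) = 0.27 ⇒ Δx = σ·√(−2 ln 0.27) = 3.816 × 1.618 = 6.174 m.
Width = 2Δx = 12.3 m.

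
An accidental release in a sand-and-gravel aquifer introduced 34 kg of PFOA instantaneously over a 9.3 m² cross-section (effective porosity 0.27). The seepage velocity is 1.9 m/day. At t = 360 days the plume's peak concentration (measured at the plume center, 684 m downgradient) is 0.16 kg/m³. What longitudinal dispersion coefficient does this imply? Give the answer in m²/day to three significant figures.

At the plume center C_max = M/(n_e·A·√(4πDt)), so D = M²/(4πt·(n_e·A·C_max)²).
n_e·A·C_max = 0.27 × 9.3 × 0.16 = 0.4018 kg/m.
D = 34²/(4π × 360 × 0.4018²) = 1.58 m²/day.

1.58 m²/day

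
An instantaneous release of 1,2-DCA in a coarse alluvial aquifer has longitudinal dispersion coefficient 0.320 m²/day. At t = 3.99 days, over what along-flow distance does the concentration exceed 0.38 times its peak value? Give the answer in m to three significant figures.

The plume is Gaussian with σ = √(2Dt) = √(2 × 0.320 × 3.99) = 1.598 m.
C/C_peak = exp(−Δx²/(2σ²)) = 0.38 ⇒ Δx = σ·√(−2 ln 0.38) = 1.598 × 1.391 = 2.223 m.
Width = 2Δx = 4.45 m.

4.45 m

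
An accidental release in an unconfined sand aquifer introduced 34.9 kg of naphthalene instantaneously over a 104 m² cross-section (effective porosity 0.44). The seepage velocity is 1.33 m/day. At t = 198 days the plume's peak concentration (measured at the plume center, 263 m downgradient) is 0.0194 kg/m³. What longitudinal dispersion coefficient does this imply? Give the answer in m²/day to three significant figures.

At the plume center C_max = M/(n_e·A·√(4πDt)), so D = M²/(4πt·(n_e·A·C_max)²).
n_e·A·C_max = 0.44 × 104 × 0.0194 = 0.8877 kg/m.
D = 34.9²/(4π × 198 × 0.8877²) = 0.621 m²/day.

0.621 m²/day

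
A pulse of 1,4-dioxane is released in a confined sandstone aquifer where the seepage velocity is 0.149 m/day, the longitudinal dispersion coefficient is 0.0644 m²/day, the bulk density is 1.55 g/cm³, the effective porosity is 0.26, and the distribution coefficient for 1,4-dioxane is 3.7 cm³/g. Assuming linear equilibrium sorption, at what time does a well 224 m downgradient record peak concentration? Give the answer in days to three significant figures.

34600 days

Retardation factor R = 1 + ρ_b·K_d/n = 1 + 1.55 × 3.7/0.26 = 23.06.
Sorption retards both mechanisms: v_R = v/R = 0.006461 m/day, D_R = D/R = 0.002793 m²/day.
Peak time from v_R²t² + 2D_R t − x² = 0: t = (√(D_R² + v_R²x²) − D_R)/v_R².
√(D_R² + v_R²x²) = √(0.002793² + 0.006461² × 224²) = 1.447; v_R² = 4.174e-05.
t = (1.447 − 0.002793)/4.174e-05 = 34600 days.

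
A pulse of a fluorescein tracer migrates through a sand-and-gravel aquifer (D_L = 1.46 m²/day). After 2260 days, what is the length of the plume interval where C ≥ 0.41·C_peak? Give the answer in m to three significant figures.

217 m

The plume is Gaussian with σ = √(2Dt) = √(2 × 1.46 × 2260) = 81.24 m.
C/C_peak = exp(−Δx²/(2σ²)) = 0.41 ⇒ Δx = σ·√(−2 ln 0.41) = 81.24 × 1.335 = 108.5 m.
Width = 2Δx = 217 m.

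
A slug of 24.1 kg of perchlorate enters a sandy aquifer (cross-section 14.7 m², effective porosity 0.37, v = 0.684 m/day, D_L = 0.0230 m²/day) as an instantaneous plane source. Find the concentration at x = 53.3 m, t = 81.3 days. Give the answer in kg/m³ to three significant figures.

For an instantaneous plane source, C(x,t) = M/(n_e·A·√(4πDt)) · exp(−(x−vt)²/(4Dt)), with n_e·A the pore (flow) area.
Plume center vt = 0.684 × 81.3 = 55.6092 m, so the well at 53.3 m is 2.3092 m upgradient of the peak.
√(4πDt) = 4.847 m, giving peak height M/(n_e·A·√(4πDt)) = 24.1/(0.37 × 14.7 × 4.847) = 0.9142 kg/m³.
(x−vt)²/(4Dt) = (-2.3092)²/(4 × 0.0230 × 81.3) = 0.7129; exp(−0.7129) = 0.4902.
C = 0.9142 × 0.4902 = 0.448 kg/m³.

0.448 kg/m³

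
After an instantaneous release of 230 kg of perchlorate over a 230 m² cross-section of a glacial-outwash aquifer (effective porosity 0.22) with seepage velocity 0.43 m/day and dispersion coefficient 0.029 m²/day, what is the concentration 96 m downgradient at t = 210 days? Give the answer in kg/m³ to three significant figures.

0.137 kg/m³

For an instantaneous plane source, C(x,t) = M/(n_e·A·√(4πDt)) · exp(−(x−vt)²/(4Dt)), with n_e·A the pore (flow) area.
Plume center vt = 0.43 × 210 = 90.3 m, so the well at 96 m is 5.7 m downgradient of the peak.
√(4πDt) = 8.748 m, giving peak height M/(n_e·A·√(4πDt)) = 230/(0.22 × 230 × 8.748) = 0.5196 kg/m³.
(x−vt)²/(4Dt) = (5.7)²/(4 × 0.029 × 210) = 1.334; exp(−1.334) = 0.2634.
C = 0.5196 × 0.2634 = 0.137 kg/m³.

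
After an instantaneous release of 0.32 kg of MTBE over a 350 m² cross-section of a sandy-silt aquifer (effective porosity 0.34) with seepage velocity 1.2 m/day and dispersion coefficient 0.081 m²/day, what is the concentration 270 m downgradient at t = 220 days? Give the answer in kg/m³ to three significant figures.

0.000108 kg/m³

For an instantaneous plane source, C(x,t) = M/(n_e·A·√(4πDt)) · exp(−(x−vt)²/(4Dt)), with n_e·A the pore (flow) area.
Plume center vt = 1.2 × 220 = 264 m, so the well at 270 m is 6 m downgradient of the peak.
√(4πDt) = 14.96 m, giving peak height M/(n_e·A·√(4πDt)) = 0.32/(0.34 × 350 × 14.96) = 0.0001798 kg/m³.
(x−vt)²/(4Dt) = (6)²/(4 × 0.081 × 220) = 0.5051; exp(−0.5051) = 0.6034.
C = 0.0001798 × 0.6034 = 0.000108 kg/m³.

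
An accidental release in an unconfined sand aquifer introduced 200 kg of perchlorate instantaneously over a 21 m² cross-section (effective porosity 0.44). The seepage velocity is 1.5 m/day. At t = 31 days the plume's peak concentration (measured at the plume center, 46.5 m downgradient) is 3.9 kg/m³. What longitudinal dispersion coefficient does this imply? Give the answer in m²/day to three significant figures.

At the plume center C_max = M/(n_e·A·√(4πDt)), so D = M²/(4πt·(n_e·A·C_max)²).
n_e·A·C_max = 0.44 × 21 × 3.9 = 36.04 kg/m.
D = 200²/(4π × 31 × 36.04²) = 0.0791 m²/day.

0.0791 m²/day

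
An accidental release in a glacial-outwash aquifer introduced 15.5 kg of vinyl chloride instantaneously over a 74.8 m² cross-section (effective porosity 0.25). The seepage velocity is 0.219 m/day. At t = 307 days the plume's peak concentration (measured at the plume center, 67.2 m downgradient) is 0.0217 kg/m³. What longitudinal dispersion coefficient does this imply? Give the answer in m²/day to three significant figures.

At the plume center C_max = M/(n_e·A·√(4πDt)), so D = M²/(4πt·(n_e·A·C_max)²).
n_e·A·C_max = 0.25 × 74.8 × 0.0217 = 0.4058 kg/m.
D = 15.5²/(4π × 307 × 0.4058²) = 0.378 m²/day.

0.378 m²/day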